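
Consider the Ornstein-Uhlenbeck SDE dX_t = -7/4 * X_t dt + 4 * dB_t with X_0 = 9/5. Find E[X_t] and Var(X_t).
E[X_t] = 9*exp(-7*t/4)/5; Var(X_t) = 32/7 - 32*exp(-7*t/2)/7

The OU SDE dX = -theta X dt + sigma dB admits the integrating factor exp(theta t): d(exp(theta t) X_t) = sigma exp(theta t) dB_t. Integrating from 0 to t:
  X_t = x_0 * exp(-theta t) + sigma * int_0^t exp(-theta (t-s)) dB_s.
The Itô integral has mean 0 and (by the Itô isometry) variance sigma^2 * int_0^t exp(-2 theta (t - s)) ds = sigma^2 * (1 - exp(-2 theta t)) / (2 theta).
With theta = 7/4, sigma = 4, x_0 = 9/5:
  E[X_t] = 9/5 * exp(-7/4 t) = 9*exp(-7*t/4)/5
  Var(X_t) = (4)^2 * (1 - exp(-2*7/4 t)) / (2 * 7/4) = 32/7 - 32*exp(-7*t/2)/7.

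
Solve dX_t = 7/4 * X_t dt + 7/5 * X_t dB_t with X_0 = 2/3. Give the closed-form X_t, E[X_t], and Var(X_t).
X_t = 2/3 * exp((77/100) t + (7/5) B_t); E[X_t] = 2*exp(7*t/4)/3; Var(X_t) = 4*(exp(49*t/25) - 1)*exp(7*t/2)/9

For GBM dX = mu X dt + sigma X dB with X_0 = x_0, apply Itô to Y = log X: dY = (mu - sigma^2/2) dt + sigma dB, so Y_t = log(x_0) + (mu - sigma^2/2) t + sigma B_t and hence X_t = x_0 * exp((mu - sigma^2/2) t + sigma B_t).
With mu = 7/4, sigma = 7/5, x_0 = 2/3, this gives:
  X_t = 2/3 * exp((77/100) * t + (7/5) * B_t).
Since sigma*B_t ~ Normal(0, sigma^2 t), E[exp(sigma*B_t)] = exp(sigma^2 t / 2); so E[X_t] = x_0 * exp((mu - sigma^2/2) t) * exp(sigma^2 t / 2) = x_0 * exp(mu t) = 2*exp(7*t/4)/3.
Var(X_t) = E[X_t^2] - (E[X_t])^2 = x_0^2 * exp(2 mu t) * (exp(sigma^2 t) - 1) = 4*(exp(49*t/25) - 1)*exp(7*t/2)/9.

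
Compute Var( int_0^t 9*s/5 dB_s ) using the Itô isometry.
Var = 27*t^3/25

The Itô integral of a deterministic integrand f(s) has mean 0 because each increment f(s) * (B_{s+ds} - B_s) has mean 0. By the Itô isometry:
  Var( int_0^t f(s) dB_s ) = E[ (int_0^t f(s) dB_s)^2 ] = int_0^t f(s)^2 ds.
Here f(s) = 9*s/5, so f(s)^2 = 81*s^2/25. Integrate:
  int_0^t (81*s^2/25) ds = 27*t^3/25.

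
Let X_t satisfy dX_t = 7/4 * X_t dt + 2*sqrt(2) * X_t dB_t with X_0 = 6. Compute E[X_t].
E[X_t] = 6*exp(7*t/4)

For GBM dX = mu X dt + sigma X dB with X_0 = x_0, apply Itô to Y = log X: dY = (mu - sigma^2/2) dt + sigma dB, so Y_t = log(x_0) + (mu - sigma^2/2) t + sigma B_t and hence X_t = x_0 * exp((mu - sigma^2/2) t + sigma B_t).
With mu = 7/4, sigma = 2*sqrt(2), x_0 = 6, this gives:
  X_t = 6 * exp((-9/4) * t + (2*sqrt(2)) * B_t).
Since sigma*B_t ~ Normal(0, sigma^2 t), E[exp(sigma*B_t)] = exp(sigma^2 t / 2); so E[X_t] = x_0 * exp((mu - sigma^2/2) t) * exp(sigma^2 t / 2) = x_0 * exp(mu t) = 6*exp(7*t/4).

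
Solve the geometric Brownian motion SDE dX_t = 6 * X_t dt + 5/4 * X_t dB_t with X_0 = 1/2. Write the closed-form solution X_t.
X_t = 1/2 * exp((167/32) * t + (5/4) * B_t)

For GBM dX = mu X dt + sigma X dB with X_0 = x_0, apply Itô to Y = log X: dY = (mu - sigma^2/2) dt + sigma dB, so Y_t = log(x_0) + (mu - sigma^2/2) t + sigma B_t and hence X_t = x_0 * exp((mu - sigma^2/2) t + sigma B_t).
With mu = 6, sigma = 5/4, x_0 = 1/2, this gives:
  X_t = 1/2 * exp((167/32) * t + (5/4) * B_t).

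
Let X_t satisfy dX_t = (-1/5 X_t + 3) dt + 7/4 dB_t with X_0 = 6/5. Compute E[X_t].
E[X_t] = 15 - 69*exp(-t/5)/5

Taking expectations and using E[dB_t] = 0, the mean m(t) = E[X_t] satisfies the ODE m'(t) = a m(t) + b with m(0) = x_0. With a = -1/5, b = 3, x_0 = 6/5, the solution is
  m(t) = x_0 * exp(a t) + (b/a) * (exp(a t) - 1)
       = (6/5) * exp((-1/5) t) + (3/(-1/5)) * (exp((-1/5) t) - 1)
       = 15 - 69*exp(-t/5)/5.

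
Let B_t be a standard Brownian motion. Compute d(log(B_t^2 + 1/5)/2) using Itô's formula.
d(log(B_t^2 + 1/5)/2) = (5*(1 - 5*B_t^2)/(2*(5*B_t^2 + 1)^2)) dt + (5*B_t/(5*B_t^2 + 1)) dB_t

Itô's formula for f(B_t) gives d f(B_t) = f'(B_t) dB_t + (1/2) f''(B_t) dt. Compute derivatives of f(x) = log(x^2 + 1/5)/2:
  f'(x)  = 5*x/(5*x^2 + 1)
  f''(x) = 5*(1 - 5*x^2)/(5*x^2 + 1)^2
Substitute x = B_t and multiply the f'' term by 1/2:
  drift     = (1/2) * (5*(1 - 5*x^2)/(5*x^2 + 1)^2) evaluated at B_t = 5*(1 - 5*B_t^2)/(2*(5*B_t^2 + 1)^2)
  diffusion = (5*x/(5*x^2 + 1)) evaluated at B_t = 5*B_t/(5*B_t^2 + 1)
Therefore d(log(B_t^2 + 1/5)/2) = (5*(1 - 5*B_t^2)/(2*(5*B_t^2 + 1)^2)) dt + (5*B_t/(5*B_t^2 + 1)) dB_t.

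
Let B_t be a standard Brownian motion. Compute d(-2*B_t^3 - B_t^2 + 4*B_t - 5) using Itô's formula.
d(-2*B_t^3 - B_t^2 + 4*B_t - 5) = (-6*B_t - 1) dt + (-6*B_t^2 - 2*B_t + 4) dB_t

Itô's formula for f(B_t) gives d f(B_t) = f'(B_t) dB_t + (1/2) f''(B_t) dt. Compute derivatives of f(x) = -2*x^3 - x^2 + 4*x - 5:
  f'(x)  = -6*x^2 - 2*x + 4
  f''(x) = -12*x - 2
Substitute x = B_t and multiply the f'' term by 1/2:
  drift     = (1/2) * (-12*x - 2) evaluated at B_t = -6*B_t - 1
  diffusion = (-6*x^2 - 2*x + 4) evaluated at B_t = -6*B_t^2 - 2*B_t + 4
Therefore d(-2*B_t^3 - B_t^2 + 4*B_t - 5) = (-6*B_t - 1) dt + (-6*B_t^2 - 2*B_t + 4) dB_t.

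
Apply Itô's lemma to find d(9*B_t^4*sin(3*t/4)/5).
d(9*B_t^4*sin(3*t/4)/5) = (27*B_t^2*(B_t^2*cos(3*t/4) + 8*sin(3*t/4))/20) dt + (36*B_t^3*sin(3*t/4)/5) dB_t

Itô's formula for f(t, x): d f(t, B_t) = (f_t + (1/2) f_xx) dt + f_x dB_t. Compute partials of f(t, x) = 9*x^4*sin(3*t/4)/5:
  f_t(t,x)  = 27*x^4*cos(3*t/4)/20
  f_x(t,x)  = 36*x^3*sin(3*t/4)/5
  f_xx(t,x) = 108*x^2*sin(3*t/4)/5
Assemble drift = f_t + (1/2) f_xx = 27*x^2*(x^2*cos(3*t/4) + 8*sin(3*t/4))/20 and diffusion = f_x = 36*x^3*sin(3*t/4)/5. Substituting x = B_t:
  d(9*B_t^4*sin(3*t/4)/5) = (27*B_t^2*(B_t^2*cos(3*t/4) + 8*sin(3*t/4))/20) dt + (36*B_t^3*sin(3*t/4)/5) dB_t.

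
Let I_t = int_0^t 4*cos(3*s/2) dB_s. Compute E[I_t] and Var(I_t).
E[I_t] = 0; Var(I_t) = 8*t + 8*sin(3*t)/3

The Itô integral of a deterministic integrand f(s) has mean 0 because each increment f(s) * (B_{s+ds} - B_s) has mean 0. By the Itô isometry:
  Var( int_0^t f(s) dB_s ) = E[ (int_0^t f(s) dB_s)^2 ] = int_0^t f(s)^2 ds.
Here f(s) = 4*cos(3*s/2), so f(s)^2 = 16*cos(3*s/2)^2. Integrate:
  int_0^t (16*cos(3*s/2)^2) ds = 8*t + 8*sin(3*t)/3.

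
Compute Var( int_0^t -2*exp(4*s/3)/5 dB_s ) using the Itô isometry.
Var = 3*exp(8*t/3)/50 - 3/50

The Itô integral of a deterministic integrand f(s) has mean 0 because each increment f(s) * (B_{s+ds} - B_s) has mean 0. By the Itô isometry:
  Var( int_0^t f(s) dB_s ) = E[ (int_0^t f(s) dB_s)^2 ] = int_0^t f(s)^2 ds.
Here f(s) = -2*exp(4*s/3)/5, so f(s)^2 = 4*exp(8*s/3)/25. Integrate:
  int_0^t (4*exp(8*s/3)/25) ds = 3*exp(8*t/3)/50 - 3/50.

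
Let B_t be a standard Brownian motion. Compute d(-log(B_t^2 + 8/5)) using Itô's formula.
d(-log(B_t^2 + 8/5)) = (5*(5*B_t^2 - 8)/(5*B_t^2 + 8)^2) dt + (-10*B_t/(5*B_t^2 + 8)) dB_t

Itô's formula for f(B_t) gives d f(B_t) = f'(B_t) dB_t + (1/2) f''(B_t) dt. Compute derivatives of f(x) = -log(x^2 + 8/5):
  f'(x)  = -10*x/(5*x^2 + 8)
  f''(x) = 10*(5*x^2 - 8)/(5*x^2 + 8)^2
Substitute x = B_t and multiply the f'' term by 1/2:
  drift     = (1/2) * (10*(5*x^2 - 8)/(5*x^2 + 8)^2) evaluated at B_t = 5*(5*B_t^2 - 8)/(5*B_t^2 + 8)^2
  diffusion = (-10*x/(5*x^2 + 8)) evaluated at B_t = -10*B_t/(5*B_t^2 + 8)
Therefore d(-log(B_t^2 + 8/5)) = (5*(5*B_t^2 - 8)/(5*B_t^2 + 8)^2) dt + (-10*B_t/(5*B_t^2 + 8)) dB_t.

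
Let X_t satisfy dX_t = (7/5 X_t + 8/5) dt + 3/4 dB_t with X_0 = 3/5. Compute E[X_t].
E[X_t] = 61*exp(7*t/5)/35 - 8/7

Taking expectations and using E[dB_t] = 0, the mean m(t) = E[X_t] satisfies the ODE m'(t) = a m(t) + b with m(0) = x_0. With a = 7/5, b = 8/5, x_0 = 3/5, the solution is
  m(t) = x_0 * exp(a t) + (b/a) * (exp(a t) - 1)
       = (3/5) * exp((7/5) t) + ((8/5)/(7/5)) * (exp((7/5) t) - 1)
       = 61*exp(7*t/5)/35 - 8/7.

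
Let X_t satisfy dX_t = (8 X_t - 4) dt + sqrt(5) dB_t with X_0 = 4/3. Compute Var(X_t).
Var(X_t) = 5*exp(16*t)/16 - 5/16

The variance V(t) = Var(X_t) satisfies V'(t) = 2 a V(t) + c^2 with V(0) = 0 (drift coefficient is linear in X, diffusion is constant). With a = 8, c = sqrt(5), the solution is
  V(t) = (c^2 / (2 a)) * (exp(2 a t) - 1)
       = (sqrt(5)^2 / (2*8)) * (exp(16 t) - 1)
       = 5*exp(16*t)/16 - 5/16.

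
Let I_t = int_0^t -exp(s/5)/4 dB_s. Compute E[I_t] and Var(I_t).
E[I_t] = 0; Var(I_t) = 5*exp(2*t/5)/32 - 5/32

The Itô integral of a deterministic integrand f(s) has mean 0 because each increment f(s) * (B_{s+ds} - B_s) has mean 0. By the Itô isometry:
  Var( int_0^t f(s) dB_s ) = E[ (int_0^t f(s) dB_s)^2 ] = int_0^t f(s)^2 ds.
Here f(s) = -exp(s/5)/4, so f(s)^2 = exp(2*s/5)/16. Integrate:
  int_0^t (exp(2*s/5)/16) ds = 5*exp(2*t/5)/32 - 5/32.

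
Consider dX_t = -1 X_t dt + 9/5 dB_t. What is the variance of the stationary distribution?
lim Var(X_t) = 81/50

The OU SDE dX = -theta X dt + sigma dB admits the integrating factor exp(theta t): d(exp(theta t) X_t) = sigma exp(theta t) dB_t. Integrating from 0 to t gives X_t = x_0 * exp(-theta t) + sigma * int_0^t exp(-theta (t-s)) dB_s for any initial x_0. The Itô integral has variance (by the Itô isometry) sigma^2 * int_0^t exp(-2 theta (t - s)) ds = sigma^2 * (1 - exp(-2 theta t)) / (2 theta), independent of x_0.
With theta = 1, sigma = 9/5:
  Var(X_t) = (9/5)^2 * (1 - exp(-2*1 t)) / (2 * 1) = 81/50 - 81*exp(-2*t)/50.
As t -> infinity, exp(-2*1 t) -> 0, so the stationary variance is sigma^2 / (2 theta) = 81/50.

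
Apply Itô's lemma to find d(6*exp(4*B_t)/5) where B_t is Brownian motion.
d(6*exp(4*B_t)/5) = (48*exp(4*B_t)/5) dt + (24*exp(4*B_t)/5) dB_t

Itô's formula for f(B_t) gives d f(B_t) = f'(B_t) dB_t + (1/2) f''(B_t) dt. Compute derivatives of f(x) = 6*exp(4*x)/5:
  f'(x)  = 24*exp(4*x)/5
  f''(x) = 96*exp(4*x)/5
Substitute x = B_t and multiply the f'' term by 1/2:
  drift     = (1/2) * (96*exp(4*x)/5) evaluated at B_t = 48*exp(4*B_t)/5
  diffusion = (24*exp(4*x)/5) evaluated at B_t = 24*exp(4*B_t)/5
Therefore d(6*exp(4*B_t)/5) = (48*exp(4*B_t)/5) dt + (24*exp(4*B_t)/5) dB_t.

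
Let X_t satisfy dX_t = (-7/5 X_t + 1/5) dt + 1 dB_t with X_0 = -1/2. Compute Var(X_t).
Var(X_t) = 5/14 - 5*exp(-14*t/5)/14

The variance V(t) = Var(X_t) satisfies V'(t) = 2 a V(t) + c^2 with V(0) = 0 (drift coefficient is linear in X, diffusion is constant). With a = -7/5, c = 1, the solution is
  V(t) = (c^2 / (2 a)) * (exp(2 a t) - 1)
       = (1^2 / (2*(-7/5))) * (exp((-14/5) t) - 1)
       = 5/14 - 5*exp(-14*t/5)/14.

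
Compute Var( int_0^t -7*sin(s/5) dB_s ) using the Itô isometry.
Var = 49*t/2 - 245*sin(2*t/5)/4

The Itô integral of a deterministic integrand f(s) has mean 0 because each increment f(s) * (B_{s+ds} - B_s) has mean 0. By the Itô isometry:
  Var( int_0^t f(s) dB_s ) = E[ (int_0^t f(s) dB_s)^2 ] = int_0^t f(s)^2 ds.
Here f(s) = -7*sin(s/5), so f(s)^2 = 49*sin(s/5)^2. Integrate:
  int_0^t (49*sin(s/5)^2) ds = 49*t/2 - 245*sin(2*t/5)/4.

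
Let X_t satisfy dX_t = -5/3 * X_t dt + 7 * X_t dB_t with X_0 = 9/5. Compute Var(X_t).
Var(X_t) = (81*exp(49*t) - 81)*exp(-10*t/3)/25

For GBM dX = mu X dt + sigma X dB with X_0 = x_0, apply Itô to Y = log X: dY = (mu - sigma^2/2) dt + sigma dB, so Y_t = log(x_0) + (mu - sigma^2/2) t + sigma B_t and hence X_t = x_0 * exp((mu - sigma^2/2) t + sigma B_t).
With mu = -5/3, sigma = 7, x_0 = 9/5, this gives:
  X_t = 9/5 * exp((-157/6) * t + (7) * B_t).
Since sigma*B_t ~ Normal(0, sigma^2 t), E[exp(sigma*B_t)] = exp(sigma^2 t / 2); so E[X_t] = x_0 * exp((mu - sigma^2/2) t) * exp(sigma^2 t / 2) = x_0 * exp(mu t) = 9*exp(-5*t/3)/5.
Var(X_t) = E[X_t^2] - (E[X_t])^2 = x_0^2 * exp(2 mu t) * (exp(sigma^2 t) - 1) = (81*exp(49*t) - 81)*exp(-10*t/3)/25.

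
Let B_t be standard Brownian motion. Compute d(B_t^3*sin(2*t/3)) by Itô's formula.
d(B_t^3*sin(2*t/3)) = (B_t*(2*B_t^2*cos(2*t/3) + 9*sin(2*t/3))/3) dt + (3*B_t^2*sin(2*t/3)) dB_t

Itô's formula for f(t, x): d f(t, B_t) = (f_t + (1/2) f_xx) dt + f_x dB_t. Compute partials of f(t, x) = x^3*sin(2*t/3):
  f_t(t,x)  = 2*x^3*cos(2*t/3)/3
  f_x(t,x)  = 3*x^2*sin(2*t/3)
  f_xx(t,x) = 6*x*sin(2*t/3)
Assemble drift = f_t + (1/2) f_xx = x*(2*x^2*cos(2*t/3) + 9*sin(2*t/3))/3 and diffusion = f_x = 3*x^2*sin(2*t/3). Substituting x = B_t:
  d(B_t^3*sin(2*t/3)) = (B_t*(2*B_t^2*cos(2*t/3) + 9*sin(2*t/3))/3) dt + (3*B_t^2*sin(2*t/3)) dB_t.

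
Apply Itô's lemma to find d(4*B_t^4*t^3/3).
d(4*B_t^4*t^3/3) = (4*B_t^2*t^2*(B_t^2 + 2*t)) dt + (16*B_t^3*t^3/3) dB_t

Itô's formula for f(t, x): d f(t, B_t) = (f_t + (1/2) f_xx) dt + f_x dB_t. Compute partials of f(t, x) = 4*t^3*x^4/3:
  f_t(t,x)  = 4*t^2*x^4
  f_x(t,x)  = 16*t^3*x^3/3
  f_xx(t,x) = 16*t^3*x^2
Assemble drift = f_t + (1/2) f_xx = 4*t^2*x^2*(2*t + x^2) and diffusion = f_x = 16*t^3*x^3/3. Substituting x = B_t:
  d(4*B_t^4*t^3/3) = (4*B_t^2*t^2*(B_t^2 + 2*t)) dt + (16*B_t^3*t^3/3) dB_t.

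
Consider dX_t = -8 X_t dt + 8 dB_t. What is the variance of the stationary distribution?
lim Var(X_t) = 4

The OU SDE dX = -theta X dt + sigma dB admits the integrating factor exp(theta t): d(exp(theta t) X_t) = sigma exp(theta t) dB_t. Integrating from 0 to t gives X_t = x_0 * exp(-theta t) + sigma * int_0^t exp(-theta (t-s)) dB_s for any initial x_0. The Itô integral has variance (by the Itô isometry) sigma^2 * int_0^t exp(-2 theta (t - s)) ds = sigma^2 * (1 - exp(-2 theta t)) / (2 theta), independent of x_0.
With theta = 8, sigma = 8:
  Var(X_t) = (8)^2 * (1 - exp(-2*8 t)) / (2 * 8) = 4 - 4*exp(-16*t).
As t -> infinity, exp(-2*8 t) -> 0, so the stationary variance is sigma^2 / (2 theta) = 4.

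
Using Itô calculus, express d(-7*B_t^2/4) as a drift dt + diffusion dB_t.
d(-7*B_t^2/4) = (-7/4) dt + (-7*B_t/2) dB_t

Itô's formula for f(B_t) gives d f(B_t) = f'(B_t) dB_t + (1/2) f''(B_t) dt. Compute derivatives of f(x) = -7*x^2/4:
  f'(x)  = -7*x/2
  f''(x) = -7/2
Substitute x = B_t and multiply the f'' term by 1/2:
  drift     = (1/2) * (-7/2) evaluated at B_t = -7/4
  diffusion = (-7*x/2) evaluated at B_t = -7*B_t/2
Therefore d(-7*B_t^2/4) = (-7/4) dt + (-7*B_t/2) dB_t.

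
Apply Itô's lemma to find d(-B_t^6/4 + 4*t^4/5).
d(-B_t^6/4 + 4*t^4/5) = (-15*B_t^4/4 + 16*t^3/5) dt + (-3*B_t^5/2) dB_t

Itô's formula for f(t, x): d f(t, B_t) = (f_t + (1/2) f_xx) dt + f_x dB_t. Compute partials of f(t, x) = 4*t^4/5 - x^6/4:
  f_t(t,x)  = 16*t^3/5
  f_x(t,x)  = -3*x^5/2
  f_xx(t,x) = -15*x^4/2
Assemble drift = f_t + (1/2) f_xx = 16*t^3/5 - 15*x^4/4 and diffusion = f_x = -3*x^5/2. Substituting x = B_t:
  d(-B_t^6/4 + 4*t^4/5) = (-15*B_t^4/4 + 16*t^3/5) dt + (-3*B_t^5/2) dB_t.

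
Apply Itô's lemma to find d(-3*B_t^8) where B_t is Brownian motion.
d(-3*B_t^8) = (-84*B_t^6) dt + (-24*B_t^7) dB_t

Itô's formula for f(B_t) gives d f(B_t) = f'(B_t) dB_t + (1/2) f''(B_t) dt. Compute derivatives of f(x) = -3*x^8:
  f'(x)  = -24*x^7
  f''(x) = -168*x^6
Substitute x = B_t and multiply the f'' term by 1/2:
  drift     = (1/2) * (-168*x^6) evaluated at B_t = -84*B_t^6
  diffusion = (-24*x^7) evaluated at B_t = -24*B_t^7
Therefore d(-3*B_t^8) = (-84*B_t^6) dt + (-24*B_t^7) dB_t.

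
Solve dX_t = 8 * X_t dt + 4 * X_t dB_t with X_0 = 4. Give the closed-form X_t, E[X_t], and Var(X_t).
X_t = 4 * exp((0) t + (4) B_t); E[X_t] = 4*exp(8*t); Var(X_t) = 16*(exp(16*t) - 1)*exp(16*t)

For GBM dX = mu X dt + sigma X dB with X_0 = x_0, apply Itô to Y = log X: dY = (mu - sigma^2/2) dt + sigma dB, so Y_t = log(x_0) + (mu - sigma^2/2) t + sigma B_t and hence X_t = x_0 * exp((mu - sigma^2/2) t + sigma B_t).
With mu = 8, sigma = 4, x_0 = 4, this gives:
  X_t = 4 * exp((0) * t + (4) * B_t).
Since sigma*B_t ~ Normal(0, sigma^2 t), E[exp(sigma*B_t)] = exp(sigma^2 t / 2); so E[X_t] = x_0 * exp((mu - sigma^2/2) t) * exp(sigma^2 t / 2) = x_0 * exp(mu t) = 4*exp(8*t).
Var(X_t) = E[X_t^2] - (E[X_t])^2 = x_0^2 * exp(2 mu t) * (exp(sigma^2 t) - 1) = 16*(exp(16*t) - 1)*exp(16*t).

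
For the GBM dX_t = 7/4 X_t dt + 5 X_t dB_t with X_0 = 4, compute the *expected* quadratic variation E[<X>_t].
E[<X>_t] = 800*exp(57*t/2)/57 - 800/57

<X>_t = int_0^t (5 * X_s)^2 ds. Taking expectation inside the integral: E[<X>_t] = 5^2 * int_0^t E[X_s^2] ds. For GBM, E[X_s^2] = x_0^2 * exp((2 mu + sigma^2) s). Integrating:
  E[<X>_t] = 5^2 * 4^2 * (exp((2*(7/4) + 5^2) t) - 1) / (2*(7/4) + 5^2)
           = 5^2 * 4^2 * (exp((57/2) t) - 1) / (57/2) = 800*exp(57*t/2)/57 - 800/57.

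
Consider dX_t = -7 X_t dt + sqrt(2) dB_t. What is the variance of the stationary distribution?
lim Var(X_t) = 1/7

The OU SDE dX = -theta X dt + sigma dB admits the integrating factor exp(theta t): d(exp(theta t) X_t) = sigma exp(theta t) dB_t. Integrating from 0 to t gives X_t = x_0 * exp(-theta t) + sigma * int_0^t exp(-theta (t-s)) dB_s for any initial x_0. The Itô integral has variance (by the Itô isometry) sigma^2 * int_0^t exp(-2 theta (t - s)) ds = sigma^2 * (1 - exp(-2 theta t)) / (2 theta), independent of x_0.
With theta = 7, sigma = sqrt(2):
  Var(X_t) = (sqrt(2))^2 * (1 - exp(-2*7 t)) / (2 * 7) = 1/7 - exp(-14*t)/7.
As t -> infinity, exp(-2*7 t) -> 0, so the stationary variance is sigma^2 / (2 theta) = 1/7.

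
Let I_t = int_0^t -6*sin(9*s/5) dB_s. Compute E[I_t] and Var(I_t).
E[I_t] = 0; Var(I_t) = 18*t - 5*sin(18*t/5)

The Itô integral of a deterministic integrand f(s) has mean 0 because each increment f(s) * (B_{s+ds} - B_s) has mean 0. By the Itô isometry:
  Var( int_0^t f(s) dB_s ) = E[ (int_0^t f(s) dB_s)^2 ] = int_0^t f(s)^2 ds.
Here f(s) = -6*sin(9*s/5), so f(s)^2 = 36*sin(9*s/5)^2. Integrate:
  int_0^t (36*sin(9*s/5)^2) ds = 18*t - 5*sin(18*t/5).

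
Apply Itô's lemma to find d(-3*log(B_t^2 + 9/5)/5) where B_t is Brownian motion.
d(-3*log(B_t^2 + 9/5)/5) = (3*(5*B_t^2 - 9)/(5*B_t^2 + 9)^2) dt + (-6*B_t/(5*B_t^2 + 9)) dB_t

Itô's formula for f(B_t) gives d f(B_t) = f'(B_t) dB_t + (1/2) f''(B_t) dt. Compute derivatives of f(x) = -3*log(x^2 + 9/5)/5:
  f'(x)  = -6*x/(5*x^2 + 9)
  f''(x) = 6*(5*x^2 - 9)/(5*x^2 + 9)^2
Substitute x = B_t and multiply the f'' term by 1/2:
  drift     = (1/2) * (6*(5*x^2 - 9)/(5*x^2 + 9)^2) evaluated at B_t = 3*(5*B_t^2 - 9)/(5*B_t^2 + 9)^2
  diffusion = (-6*x/(5*x^2 + 9)) evaluated at B_t = -6*B_t/(5*B_t^2 + 9)
Therefore d(-3*log(B_t^2 + 9/5)/5) = (3*(5*B_t^2 - 9)/(5*B_t^2 + 9)^2) dt + (-6*B_t/(5*B_t^2 + 9)) dB_t.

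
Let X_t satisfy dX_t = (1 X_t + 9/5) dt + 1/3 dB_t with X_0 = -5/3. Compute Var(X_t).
Var(X_t) = exp(2*t)/18 - 1/18

The variance V(t) = Var(X_t) satisfies V'(t) = 2 a V(t) + c^2 with V(0) = 0 (drift coefficient is linear in X, diffusion is constant). With a = 1, c = 1/3, the solution is
  V(t) = (c^2 / (2 a)) * (exp(2 a t) - 1)
       = ((1/3)^2 / (2*1)) * (exp(2 t) - 1)
       = exp(2*t)/18 - 1/18.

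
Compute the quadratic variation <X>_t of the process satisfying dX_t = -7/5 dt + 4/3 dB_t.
<X>_t = 16*t/9

For an Itô process dX_t = a(t) dt + b(t) dB_t, the quadratic variation is <X>_t = int_0^t b(s)^2 ds (the drift term does not contribute). Here b(s) = 4/3, so
  b(s)^2 = 16/9.
Integrating from 0 to t:
  <X>_t = int_0^t (16/9) ds = 16*t/9.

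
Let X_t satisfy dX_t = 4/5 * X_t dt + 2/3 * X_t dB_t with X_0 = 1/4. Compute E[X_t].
E[X_t] = exp(4*t/5)/4

For GBM dX = mu X dt + sigma X dB with X_0 = x_0, apply Itô to Y = log X: dY = (mu - sigma^2/2) dt + sigma dB, so Y_t = log(x_0) + (mu - sigma^2/2) t + sigma B_t and hence X_t = x_0 * exp((mu - sigma^2/2) t + sigma B_t).
With mu = 4/5, sigma = 2/3, x_0 = 1/4, this gives:
  X_t = 1/4 * exp((26/45) * t + (2/3) * B_t).
Since sigma*B_t ~ Normal(0, sigma^2 t), E[exp(sigma*B_t)] = exp(sigma^2 t / 2); so E[X_t] = x_0 * exp((mu - sigma^2/2) t) * exp(sigma^2 t / 2) = x_0 * exp(mu t) = exp(4*t/5)/4.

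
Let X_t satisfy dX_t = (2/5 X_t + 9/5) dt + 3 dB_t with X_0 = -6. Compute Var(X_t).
Var(X_t) = 45*exp(4*t/5)/4 - 45/4

The variance V(t) = Var(X_t) satisfies V'(t) = 2 a V(t) + c^2 with V(0) = 0 (drift coefficient is linear in X, diffusion is constant). With a = 2/5, c = 3, the solution is
  V(t) = (c^2 / (2 a)) * (exp(2 a t) - 1)
       = (3^2 / (2*(2/5))) * (exp((4/5) t) - 1)
       = 45*exp(4*t/5)/4 - 45/4.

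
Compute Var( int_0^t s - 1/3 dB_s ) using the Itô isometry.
Var = t*(3*t^2 - 3*t + 1)/9

The Itô integral of a deterministic integrand f(s) has mean 0 because each increment f(s) * (B_{s+ds} - B_s) has mean 0. By the Itô isometry:
  Var( int_0^t f(s) dB_s ) = E[ (int_0^t f(s) dB_s)^2 ] = int_0^t f(s)^2 ds.
Here f(s) = s - 1/3, so f(s)^2 = (3*s - 1)^2/9. Integrate:
  int_0^t ((3*s - 1)^2/9) ds = t*(3*t^2 - 3*t + 1)/9.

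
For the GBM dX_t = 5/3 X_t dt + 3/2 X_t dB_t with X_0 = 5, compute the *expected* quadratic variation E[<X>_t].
E[<X>_t] = 675*exp(67*t/12)/67 - 675/67

<X>_t = int_0^t ((3/2) * X_s)^2 ds. Taking expectation inside the integral: E[<X>_t] = (3/2)^2 * int_0^t E[X_s^2] ds. For GBM, E[X_s^2] = x_0^2 * exp((2 mu + sigma^2) s). Integrating:
  E[<X>_t] = (3/2)^2 * 5^2 * (exp((2*(5/3) + (3/2)^2) t) - 1) / (2*(5/3) + (3/2)^2)
           = (3/2)^2 * 5^2 * (exp((67/12) t) - 1) / (67/12) = 675*exp(67*t/12)/67 - 675/67.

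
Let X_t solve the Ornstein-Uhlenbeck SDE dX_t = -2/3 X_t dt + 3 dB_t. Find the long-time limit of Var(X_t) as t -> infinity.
lim Var(X_t) = 27/4

The OU SDE dX = -theta X dt + sigma dB admits the integrating factor exp(theta t): d(exp(theta t) X_t) = sigma exp(theta t) dB_t. Integrating from 0 to t gives X_t = x_0 * exp(-theta t) + sigma * int_0^t exp(-theta (t-s)) dB_s for any initial x_0. The Itô integral has variance (by the Itô isometry) sigma^2 * int_0^t exp(-2 theta (t - s)) ds = sigma^2 * (1 - exp(-2 theta t)) / (2 theta), independent of x_0.
With theta = 2/3, sigma = 3:
  Var(X_t) = (3)^2 * (1 - exp(-2*2/3 t)) / (2 * 2/3) = 27/4 - 27*exp(-4*t/3)/4.
As t -> infinity, exp(-2*2/3 t) -> 0, so the stationary variance is sigma^2 / (2 theta) = 27/4.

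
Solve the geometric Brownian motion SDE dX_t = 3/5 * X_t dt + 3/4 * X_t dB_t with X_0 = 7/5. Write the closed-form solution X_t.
X_t = 7/5 * exp((51/160) * t + (3/4) * B_t)

For GBM dX = mu X dt + sigma X dB with X_0 = x_0, apply Itô to Y = log X: dY = (mu - sigma^2/2) dt + sigma dB, so Y_t = log(x_0) + (mu - sigma^2/2) t + sigma B_t and hence X_t = x_0 * exp((mu - sigma^2/2) t + sigma B_t).
With mu = 3/5, sigma = 3/4, x_0 = 7/5, this gives:
  X_t = 7/5 * exp((51/160) * t + (3/4) * B_t).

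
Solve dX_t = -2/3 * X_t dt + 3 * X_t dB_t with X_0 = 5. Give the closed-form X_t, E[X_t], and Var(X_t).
X_t = 5 * exp((-31/6) t + (3) B_t); E[X_t] = 5*exp(-2*t/3); Var(X_t) = (25*exp(9*t) - 25)*exp(-4*t/3)

For GBM dX = mu X dt + sigma X dB with X_0 = x_0, apply Itô to Y = log X: dY = (mu - sigma^2/2) dt + sigma dB, so Y_t = log(x_0) + (mu - sigma^2/2) t + sigma B_t and hence X_t = x_0 * exp((mu - sigma^2/2) t + sigma B_t).
With mu = -2/3, sigma = 3, x_0 = 5, this gives:
  X_t = 5 * exp((-31/6) * t + (3) * B_t).
Since sigma*B_t ~ Normal(0, sigma^2 t), E[exp(sigma*B_t)] = exp(sigma^2 t / 2); so E[X_t] = x_0 * exp((mu - sigma^2/2) t) * exp(sigma^2 t / 2) = x_0 * exp(mu t) = 5*exp(-2*t/3).
Var(X_t) = E[X_t^2] - (E[X_t])^2 = x_0^2 * exp(2 mu t) * (exp(sigma^2 t) - 1) = (25*exp(9*t) - 25)*exp(-4*t/3).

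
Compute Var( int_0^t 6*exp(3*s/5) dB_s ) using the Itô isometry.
Var = 30*exp(6*t/5) - 30

The Itô integral of a deterministic integrand f(s) has mean 0 because each increment f(s) * (B_{s+ds} - B_s) has mean 0. By the Itô isometry:
  Var( int_0^t f(s) dB_s ) = E[ (int_0^t f(s) dB_s)^2 ] = int_0^t f(s)^2 ds.
Here f(s) = 6*exp(3*s/5), so f(s)^2 = 36*exp(6*s/5). Integrate:
  int_0^t (36*exp(6*s/5)) ds = 30*exp(6*t/5) - 30.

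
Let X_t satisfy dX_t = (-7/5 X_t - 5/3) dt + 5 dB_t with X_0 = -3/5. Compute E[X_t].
E[X_t] = -25/21 + 62*exp(-7*t/5)/105

Taking expectations and using E[dB_t] = 0, the mean m(t) = E[X_t] satisfies the ODE m'(t) = a m(t) + b with m(0) = x_0. With a = -7/5, b = -5/3, x_0 = -3/5, the solution is
  m(t) = x_0 * exp(a t) + (b/a) * (exp(a t) - 1)
       = (-3/5) * exp((-7/5) t) + ((-5/3)/(-7/5)) * (exp((-7/5) t) - 1)
       = -25/21 + 62*exp(-7*t/5)/105.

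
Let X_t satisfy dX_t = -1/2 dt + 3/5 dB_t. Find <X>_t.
<X>_t = 9*t/25

For an Itô process dX_t = a(t) dt + b(t) dB_t, the quadratic variation is <X>_t = int_0^t b(s)^2 ds (the drift term does not contribute). Here b(s) = 3/5, so
  b(s)^2 = 9/25.
Integrating from 0 to t:
  <X>_t = int_0^t (9/25) ds = 9*t/25.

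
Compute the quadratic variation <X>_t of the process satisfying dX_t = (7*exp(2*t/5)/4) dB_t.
<X>_t = 245*exp(4*t/5)/64 - 245/64

For an Itô process dX_t = a(t) dt + b(t) dB_t, the quadratic variation is <X>_t = int_0^t b(s)^2 ds (the drift term does not contribute). Here b(s) = 7*exp(2*s/5)/4, so
  b(s)^2 = 49*exp(4*s/5)/16.
Integrating from 0 to t:
  <X>_t = int_0^t (49*exp(4*s/5)/16) ds = 245*exp(4*t/5)/64 - 245/64.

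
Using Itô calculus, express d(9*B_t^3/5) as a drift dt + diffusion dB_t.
d(9*B_t^3/5) = (27*B_t/5) dt + (27*B_t^2/5) dB_t

Itô's formula for f(B_t) gives d f(B_t) = f'(B_t) dB_t + (1/2) f''(B_t) dt. Compute derivatives of f(x) = 9*x^3/5:
  f'(x)  = 27*x^2/5
  f''(x) = 54*x/5
Substitute x = B_t and multiply the f'' term by 1/2:
  drift     = (1/2) * (54*x/5) evaluated at B_t = 27*B_t/5
  diffusion = (27*x^2/5) evaluated at B_t = 27*B_t^2/5
Therefore d(9*B_t^3/5) = (27*B_t/5) dt + (27*B_t^2/5) dB_t.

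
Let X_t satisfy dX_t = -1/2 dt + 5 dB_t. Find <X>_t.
<X>_t = 25*t

For an Itô process dX_t = a(t) dt + b(t) dB_t, the quadratic variation is <X>_t = int_0^t b(s)^2 ds (the drift term does not contribute). Here b(s) = 5, so
  b(s)^2 = 25.
Integrating from 0 to t:
  <X>_t = int_0^t (25) ds = 25*t.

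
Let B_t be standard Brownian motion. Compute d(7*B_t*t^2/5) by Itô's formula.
d(7*B_t*t^2/5) = (14*B_t*t/5) dt + (7*t^2/5) dB_t

Itô's formula for f(t, x): d f(t, B_t) = (f_t + (1/2) f_xx) dt + f_x dB_t. Compute partials of f(t, x) = 7*t^2*x/5:
  f_t(t,x)  = 14*t*x/5
  f_x(t,x)  = 7*t^2/5
  f_xx(t,x) = 0
Assemble drift = f_t + (1/2) f_xx = 14*t*x/5 and diffusion = f_x = 7*t^2/5. Substituting x = B_t:
  d(7*B_t*t^2/5) = (14*B_t*t/5) dt + (7*t^2/5) dB_t.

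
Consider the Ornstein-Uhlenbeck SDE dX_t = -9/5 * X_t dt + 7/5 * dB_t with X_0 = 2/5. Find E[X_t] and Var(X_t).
E[X_t] = 2*exp(-9*t/5)/5; Var(X_t) = 49/90 - 49*exp(-18*t/5)/90

The OU SDE dX = -theta X dt + sigma dB admits the integrating factor exp(theta t): d(exp(theta t) X_t) = sigma exp(theta t) dB_t. Integrating from 0 to t:
  X_t = x_0 * exp(-theta t) + sigma * int_0^t exp(-theta (t-s)) dB_s.
The Itô integral has mean 0 and (by the Itô isometry) variance sigma^2 * int_0^t exp(-2 theta (t - s)) ds = sigma^2 * (1 - exp(-2 theta t)) / (2 theta).
With theta = 9/5, sigma = 7/5, x_0 = 2/5:
  E[X_t] = 2/5 * exp(-9/5 t) = 2*exp(-9*t/5)/5
  Var(X_t) = (7/5)^2 * (1 - exp(-2*9/5 t)) / (2 * 9/5) = 49/90 - 49*exp(-18*t/5)/90.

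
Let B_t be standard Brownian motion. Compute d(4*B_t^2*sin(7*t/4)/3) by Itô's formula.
d(4*B_t^2*sin(7*t/4)/3) = (7*B_t^2*cos(7*t/4)/3 + 4*sin(7*t/4)/3) dt + (8*B_t*sin(7*t/4)/3) dB_t

Itô's formula for f(t, x): d f(t, B_t) = (f_t + (1/2) f_xx) dt + f_x dB_t. Compute partials of f(t, x) = 4*x^2*sin(7*t/4)/3:
  f_t(t,x)  = 7*x^2*cos(7*t/4)/3
  f_x(t,x)  = 8*x*sin(7*t/4)/3
  f_xx(t,x) = 8*sin(7*t/4)/3
Assemble drift = f_t + (1/2) f_xx = 7*x^2*cos(7*t/4)/3 + 4*sin(7*t/4)/3 and diffusion = f_x = 8*x*sin(7*t/4)/3. Substituting x = B_t:
  d(4*B_t^2*sin(7*t/4)/3) = (7*B_t^2*cos(7*t/4)/3 + 4*sin(7*t/4)/3) dt + (8*B_t*sin(7*t/4)/3) dB_t.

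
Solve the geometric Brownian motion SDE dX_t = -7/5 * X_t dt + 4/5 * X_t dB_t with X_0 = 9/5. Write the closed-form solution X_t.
X_t = 9/5 * exp((-43/25) * t + (4/5) * B_t)

For GBM dX = mu X dt + sigma X dB with X_0 = x_0, apply Itô to Y = log X: dY = (mu - sigma^2/2) dt + sigma dB, so Y_t = log(x_0) + (mu - sigma^2/2) t + sigma B_t and hence X_t = x_0 * exp((mu - sigma^2/2) t + sigma B_t).
With mu = -7/5, sigma = 4/5, x_0 = 9/5, this gives:
  X_t = 9/5 * exp((-43/25) * t + (4/5) * B_t).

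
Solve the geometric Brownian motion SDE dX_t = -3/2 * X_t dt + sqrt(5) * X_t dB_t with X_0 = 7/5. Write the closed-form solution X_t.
X_t = 7/5 * exp((-4) * t + (sqrt(5)) * B_t)

For GBM dX = mu X dt + sigma X dB with X_0 = x_0, apply Itô to Y = log X: dY = (mu - sigma^2/2) dt + sigma dB, so Y_t = log(x_0) + (mu - sigma^2/2) t + sigma B_t and hence X_t = x_0 * exp((mu - sigma^2/2) t + sigma B_t).
With mu = -3/2, sigma = sqrt(5), x_0 = 7/5, this gives:
  X_t = 7/5 * exp((-4) * t + (sqrt(5)) * B_t).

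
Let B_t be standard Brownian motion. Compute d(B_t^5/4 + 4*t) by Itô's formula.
d(B_t^5/4 + 4*t) = (5*B_t^3/2 + 4) dt + (5*B_t^4/4) dB_t

Itô's formula for f(t, x): d f(t, B_t) = (f_t + (1/2) f_xx) dt + f_x dB_t. Compute partials of f(t, x) = 4*t + x^5/4:
  f_t(t,x)  = 4
  f_x(t,x)  = 5*x^4/4
  f_xx(t,x) = 5*x^3
Assemble drift = f_t + (1/2) f_xx = 5*x^3/2 + 4 and diffusion = f_x = 5*x^4/4. Substituting x = B_t:
  d(B_t^5/4 + 4*t) = (5*B_t^3/2 + 4) dt + (5*B_t^4/4) dB_t.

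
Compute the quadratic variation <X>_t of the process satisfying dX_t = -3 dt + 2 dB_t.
<X>_t = 4*t

For an Itô process dX_t = a(t) dt + b(t) dB_t, the quadratic variation is <X>_t = int_0^t b(s)^2 ds (the drift term does not contribute). Here b(s) = 2, so
  b(s)^2 = 4.
Integrating from 0 to t:
  <X>_t = int_0^t (4) ds = 4*t.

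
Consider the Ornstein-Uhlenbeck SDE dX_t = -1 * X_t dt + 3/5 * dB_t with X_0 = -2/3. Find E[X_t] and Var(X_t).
E[X_t] = -2*exp(-t)/3; Var(X_t) = 9/50 - 9*exp(-2*t)/50

The OU SDE dX = -theta X dt + sigma dB admits the integrating factor exp(theta t): d(exp(theta t) X_t) = sigma exp(theta t) dB_t. Integrating from 0 to t:
  X_t = x_0 * exp(-theta t) + sigma * int_0^t exp(-theta (t-s)) dB_s.
The Itô integral has mean 0 and (by the Itô isometry) variance sigma^2 * int_0^t exp(-2 theta (t - s)) ds = sigma^2 * (1 - exp(-2 theta t)) / (2 theta).
With theta = 1, sigma = 3/5, x_0 = -2/3:
  E[X_t] = -2/3 * exp(-1 t) = -2*exp(-t)/3
  Var(X_t) = (3/5)^2 * (1 - exp(-2*1 t)) / (2 * 1) = 9/50 - 9*exp(-2*t)/50.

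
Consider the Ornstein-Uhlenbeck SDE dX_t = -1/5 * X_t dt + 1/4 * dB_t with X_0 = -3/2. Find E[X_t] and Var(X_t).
E[X_t] = -3*exp(-t/5)/2; Var(X_t) = 5/32 - 5*exp(-2*t/5)/32

The OU SDE dX = -theta X dt + sigma dB admits the integrating factor exp(theta t): d(exp(theta t) X_t) = sigma exp(theta t) dB_t. Integrating from 0 to t:
  X_t = x_0 * exp(-theta t) + sigma * int_0^t exp(-theta (t-s)) dB_s.
The Itô integral has mean 0 and (by the Itô isometry) variance sigma^2 * int_0^t exp(-2 theta (t - s)) ds = sigma^2 * (1 - exp(-2 theta t)) / (2 theta).
With theta = 1/5, sigma = 1/4, x_0 = -3/2:
  E[X_t] = -3/2 * exp(-1/5 t) = -3*exp(-t/5)/2
  Var(X_t) = (1/4)^2 * (1 - exp(-2*1/5 t)) / (2 * 1/5) = 5/32 - 5*exp(-2*t/5)/32.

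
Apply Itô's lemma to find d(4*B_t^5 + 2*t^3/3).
d(4*B_t^5 + 2*t^3/3) = (40*B_t^3 + 2*t^2) dt + (20*B_t^4) dB_t

Itô's formula for f(t, x): d f(t, B_t) = (f_t + (1/2) f_xx) dt + f_x dB_t. Compute partials of f(t, x) = 2*t^3/3 + 4*x^5:
  f_t(t,x)  = 2*t^2
  f_x(t,x)  = 20*x^4
  f_xx(t,x) = 80*x^3
Assemble drift = f_t + (1/2) f_xx = 2*t^2 + 40*x^3 and diffusion = f_x = 20*x^4. Substituting x = B_t:
  d(4*B_t^5 + 2*t^3/3) = (40*B_t^3 + 2*t^2) dt + (20*B_t^4) dB_t.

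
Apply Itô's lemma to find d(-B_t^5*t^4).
d(-B_t^5*t^4) = (B_t^3*t^3*(-4*B_t^2 - 10*t)) dt + (-5*B_t^4*t^4) dB_t

Itô's formula for f(t, x): d f(t, B_t) = (f_t + (1/2) f_xx) dt + f_x dB_t. Compute partials of f(t, x) = -t^4*x^5:
  f_t(t,x)  = -4*t^3*x^5
  f_x(t,x)  = -5*t^4*x^4
  f_xx(t,x) = -20*t^4*x^3
Assemble drift = f_t + (1/2) f_xx = t^3*x^3*(-10*t - 4*x^2) and diffusion = f_x = -5*t^4*x^4. Substituting x = B_t:
  d(-B_t^5*t^4) = (B_t^3*t^3*(-4*B_t^2 - 10*t)) dt + (-5*B_t^4*t^4) dB_t.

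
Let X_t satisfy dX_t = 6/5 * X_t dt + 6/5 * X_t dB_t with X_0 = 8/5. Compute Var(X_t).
Var(X_t) = 64*(exp(36*t/25) - 1)*exp(12*t/5)/25

For GBM dX = mu X dt + sigma X dB with X_0 = x_0, apply Itô to Y = log X: dY = (mu - sigma^2/2) dt + sigma dB, so Y_t = log(x_0) + (mu - sigma^2/2) t + sigma B_t and hence X_t = x_0 * exp((mu - sigma^2/2) t + sigma B_t).
With mu = 6/5, sigma = 6/5, x_0 = 8/5, this gives:
  X_t = 8/5 * exp((12/25) * t + (6/5) * B_t).
Since sigma*B_t ~ Normal(0, sigma^2 t), E[exp(sigma*B_t)] = exp(sigma^2 t / 2); so E[X_t] = x_0 * exp((mu - sigma^2/2) t) * exp(sigma^2 t / 2) = x_0 * exp(mu t) = 8*exp(6*t/5)/5.
Var(X_t) = E[X_t^2] - (E[X_t])^2 = x_0^2 * exp(2 mu t) * (exp(sigma^2 t) - 1) = 64*(exp(36*t/25) - 1)*exp(12*t/5)/25.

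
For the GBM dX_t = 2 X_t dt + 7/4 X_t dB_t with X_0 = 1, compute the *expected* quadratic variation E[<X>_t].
E[<X>_t] = 49*exp(113*t/16)/113 - 49/113

<X>_t = int_0^t ((7/4) * X_s)^2 ds. Taking expectation inside the integral: E[<X>_t] = (7/4)^2 * int_0^t E[X_s^2] ds. For GBM, E[X_s^2] = x_0^2 * exp((2 mu + sigma^2) s). Integrating:
  E[<X>_t] = (7/4)^2 * 1^2 * (exp((2*2 + (7/4)^2) t) - 1) / (2*2 + (7/4)^2)
           = (7/4)^2 * 1^2 * (exp((113/16) t) - 1) / (113/16) = 49*exp(113*t/16)/113 - 49/113.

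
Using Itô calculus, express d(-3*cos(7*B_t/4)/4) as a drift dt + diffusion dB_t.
d(-3*cos(7*B_t/4)/4) = (147*cos(7*B_t/4)/128) dt + (21*sin(7*B_t/4)/16) dB_t

Itô's formula for f(B_t) gives d f(B_t) = f'(B_t) dB_t + (1/2) f''(B_t) dt. Compute derivatives of f(x) = -3*cos(7*x/4)/4:
  f'(x)  = 21*sin(7*x/4)/16
  f''(x) = 147*cos(7*x/4)/64
Substitute x = B_t and multiply the f'' term by 1/2:
  drift     = (1/2) * (147*cos(7*x/4)/64) evaluated at B_t = 147*cos(7*B_t/4)/128
  diffusion = (21*sin(7*x/4)/16) evaluated at B_t = 21*sin(7*B_t/4)/16
Therefore d(-3*cos(7*B_t/4)/4) = (147*cos(7*B_t/4)/128) dt + (21*sin(7*B_t/4)/16) dB_t.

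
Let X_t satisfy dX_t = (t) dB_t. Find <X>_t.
<X>_t = t^3/3

For an Itô process dX_t = a(t) dt + b(t) dB_t, the quadratic variation is <X>_t = int_0^t b(s)^2 ds (the drift term does not contribute). Here b(s) = s, so
  b(s)^2 = s^2.
Integrating from 0 to t:
  <X>_t = int_0^t (s^2) ds = t^3/3.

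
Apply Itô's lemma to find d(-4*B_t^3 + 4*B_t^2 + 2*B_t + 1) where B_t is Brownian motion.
d(-4*B_t^3 + 4*B_t^2 + 2*B_t + 1) = (4 - 12*B_t) dt + (-12*B_t^2 + 8*B_t + 2) dB_t

Itô's formula for f(B_t) gives d f(B_t) = f'(B_t) dB_t + (1/2) f''(B_t) dt. Compute derivatives of f(x) = -4*x^3 + 4*x^2 + 2*x + 1:
  f'(x)  = -12*x^2 + 8*x + 2
  f''(x) = 8 - 24*x
Substitute x = B_t and multiply the f'' term by 1/2:
  drift     = (1/2) * (8 - 24*x) evaluated at B_t = 4 - 12*B_t
  diffusion = (-12*x^2 + 8*x + 2) evaluated at B_t = -12*B_t^2 + 8*B_t + 2
Therefore d(-4*B_t^3 + 4*B_t^2 + 2*B_t + 1) = (4 - 12*B_t) dt + (-12*B_t^2 + 8*B_t + 2) dB_t.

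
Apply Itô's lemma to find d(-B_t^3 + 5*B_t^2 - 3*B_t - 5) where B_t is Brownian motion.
d(-B_t^3 + 5*B_t^2 - 3*B_t - 5) = (5 - 3*B_t) dt + (-3*B_t^2 + 10*B_t - 3) dB_t

Itô's formula for f(B_t) gives d f(B_t) = f'(B_t) dB_t + (1/2) f''(B_t) dt. Compute derivatives of f(x) = -x^3 + 5*x^2 - 3*x - 5:
  f'(x)  = -3*x^2 + 10*x - 3
  f''(x) = 10 - 6*x
Substitute x = B_t and multiply the f'' term by 1/2:
  drift     = (1/2) * (10 - 6*x) evaluated at B_t = 5 - 3*B_t
  diffusion = (-3*x^2 + 10*x - 3) evaluated at B_t = -3*B_t^2 + 10*B_t - 3
Therefore d(-B_t^3 + 5*B_t^2 - 3*B_t - 5) = (5 - 3*B_t) dt + (-3*B_t^2 + 10*B_t - 3) dB_t.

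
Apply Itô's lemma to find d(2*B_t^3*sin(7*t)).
d(2*B_t^3*sin(7*t)) = (14*B_t^3*cos(7*t) + 6*B_t*sin(7*t)) dt + (6*B_t^2*sin(7*t)) dB_t

Itô's formula for f(t, x): d f(t, B_t) = (f_t + (1/2) f_xx) dt + f_x dB_t. Compute partials of f(t, x) = 2*x^3*sin(7*t):
  f_t(t,x)  = 14*x^3*cos(7*t)
  f_x(t,x)  = 6*x^2*sin(7*t)
  f_xx(t,x) = 12*x*sin(7*t)
Assemble drift = f_t + (1/2) f_xx = 14*x^3*cos(7*t) + 6*x*sin(7*t) and diffusion = f_x = 6*x^2*sin(7*t). Substituting x = B_t:
  d(2*B_t^3*sin(7*t)) = (14*B_t^3*cos(7*t) + 6*B_t*sin(7*t)) dt + (6*B_t^2*sin(7*t)) dB_t.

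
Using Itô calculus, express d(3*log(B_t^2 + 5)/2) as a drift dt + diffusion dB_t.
d(3*log(B_t^2 + 5)/2) = (3*(5 - B_t^2)/(2*(B_t^2 + 5)^2)) dt + (3*B_t/(B_t^2 + 5)) dB_t

Itô's formula for f(B_t) gives d f(B_t) = f'(B_t) dB_t + (1/2) f''(B_t) dt. Compute derivatives of f(x) = 3*log(x^2 + 5)/2:
  f'(x)  = 3*x/(x^2 + 5)
  f''(x) = 3*(5 - x^2)/(x^2 + 5)^2
Substitute x = B_t and multiply the f'' term by 1/2:
  drift     = (1/2) * (3*(5 - x^2)/(x^2 + 5)^2) evaluated at B_t = 3*(5 - B_t^2)/(2*(B_t^2 + 5)^2)
  diffusion = (3*x/(x^2 + 5)) evaluated at B_t = 3*B_t/(B_t^2 + 5)
Therefore d(3*log(B_t^2 + 5)/2) = (3*(5 - B_t^2)/(2*(B_t^2 + 5)^2)) dt + (3*B_t/(B_t^2 + 5)) dB_t.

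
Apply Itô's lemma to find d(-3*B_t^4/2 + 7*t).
d(-3*B_t^4/2 + 7*t) = (7 - 9*B_t^2) dt + (-6*B_t^3) dB_t

Itô's formula for f(t, x): d f(t, B_t) = (f_t + (1/2) f_xx) dt + f_x dB_t. Compute partials of f(t, x) = 7*t - 3*x^4/2:
  f_t(t,x)  = 7
  f_x(t,x)  = -6*x^3
  f_xx(t,x) = -18*x^2
Assemble drift = f_t + (1/2) f_xx = 7 - 9*x^2 and diffusion = f_x = -6*x^3. Substituting x = B_t:
  d(-3*B_t^4/2 + 7*t) = (7 - 9*B_t^2) dt + (-6*B_t^3) dB_t.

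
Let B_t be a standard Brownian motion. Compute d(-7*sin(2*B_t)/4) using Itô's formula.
d(-7*sin(2*B_t)/4) = (7*sin(2*B_t)/2) dt + (-7*cos(2*B_t)/2) dB_t

Itô's formula for f(B_t) gives d f(B_t) = f'(B_t) dB_t + (1/2) f''(B_t) dt. Compute derivatives of f(x) = -7*sin(2*x)/4:
  f'(x)  = -7*cos(2*x)/2
  f''(x) = 7*sin(2*x)
Substitute x = B_t and multiply the f'' term by 1/2:
  drift     = (1/2) * (7*sin(2*x)) evaluated at B_t = 7*sin(2*B_t)/2
  diffusion = (-7*cos(2*x)/2) evaluated at B_t = -7*cos(2*B_t)/2
Therefore d(-7*sin(2*B_t)/4) = (7*sin(2*B_t)/2) dt + (-7*cos(2*B_t)/2) dB_t.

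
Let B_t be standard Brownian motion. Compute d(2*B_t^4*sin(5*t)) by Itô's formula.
d(2*B_t^4*sin(5*t)) = (B_t^2*(10*B_t^2*cos(5*t) + 12*sin(5*t))) dt + (8*B_t^3*sin(5*t)) dB_t

Itô's formula for f(t, x): d f(t, B_t) = (f_t + (1/2) f_xx) dt + f_x dB_t. Compute partials of f(t, x) = 2*x^4*sin(5*t):
  f_t(t,x)  = 10*x^4*cos(5*t)
  f_x(t,x)  = 8*x^3*sin(5*t)
  f_xx(t,x) = 24*x^2*sin(5*t)
Assemble drift = f_t + (1/2) f_xx = x^2*(10*x^2*cos(5*t) + 12*sin(5*t)) and diffusion = f_x = 8*x^3*sin(5*t). Substituting x = B_t:
  d(2*B_t^4*sin(5*t)) = (B_t^2*(10*B_t^2*cos(5*t) + 12*sin(5*t))) dt + (8*B_t^3*sin(5*t)) dB_t.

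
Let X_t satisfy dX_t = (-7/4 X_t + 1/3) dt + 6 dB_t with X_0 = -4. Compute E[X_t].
E[X_t] = 4/21 - 88*exp(-7*t/4)/21

Taking expectations and using E[dB_t] = 0, the mean m(t) = E[X_t] satisfies the ODE m'(t) = a m(t) + b with m(0) = x_0. With a = -7/4, b = 1/3, x_0 = -4, the solution is
  m(t) = x_0 * exp(a t) + (b/a) * (exp(a t) - 1)
       = (-4) * exp((-7/4) t) + ((1/3)/(-7/4)) * (exp((-7/4) t) - 1)
       = 4/21 - 88*exp(-7*t/4)/21.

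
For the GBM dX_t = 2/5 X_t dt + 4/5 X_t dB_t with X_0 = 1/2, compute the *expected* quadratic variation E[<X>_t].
E[<X>_t] = exp(36*t/25)/9 - 1/9

<X>_t = int_0^t ((4/5) * X_s)^2 ds. Taking expectation inside the integral: E[<X>_t] = (4/5)^2 * int_0^t E[X_s^2] ds. For GBM, E[X_s^2] = x_0^2 * exp((2 mu + sigma^2) s). Integrating:
  E[<X>_t] = (4/5)^2 * (1/2)^2 * (exp((2*(2/5) + (4/5)^2) t) - 1) / (2*(2/5) + (4/5)^2)
           = (4/5)^2 * (1/2)^2 * (exp((36/25) t) - 1) / (36/25) = exp(36*t/25)/9 - 1/9.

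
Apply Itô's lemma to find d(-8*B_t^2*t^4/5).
d(-8*B_t^2*t^4/5) = (8*t^3*(-4*B_t^2 - t)/5) dt + (-16*B_t*t^4/5) dB_t

Itô's formula for f(t, x): d f(t, B_t) = (f_t + (1/2) f_xx) dt + f_x dB_t. Compute partials of f(t, x) = -8*t^4*x^2/5:
  f_t(t,x)  = -32*t^3*x^2/5
  f_x(t,x)  = -16*t^4*x/5
  f_xx(t,x) = -16*t^4/5
Assemble drift = f_t + (1/2) f_xx = 8*t^3*(-t - 4*x^2)/5 and diffusion = f_x = -16*t^4*x/5. Substituting x = B_t:
  d(-8*B_t^2*t^4/5) = (8*t^3*(-4*B_t^2 - t)/5) dt + (-16*B_t*t^4/5) dB_t.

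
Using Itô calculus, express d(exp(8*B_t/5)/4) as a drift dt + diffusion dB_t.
d(exp(8*B_t/5)/4) = (8*exp(8*B_t/5)/25) dt + (2*exp(8*B_t/5)/5) dB_t

Itô's formula for f(B_t) gives d f(B_t) = f'(B_t) dB_t + (1/2) f''(B_t) dt. Compute derivatives of f(x) = exp(8*x/5)/4:
  f'(x)  = 2*exp(8*x/5)/5
  f''(x) = 16*exp(8*x/5)/25
Substitute x = B_t and multiply the f'' term by 1/2:
  drift     = (1/2) * (16*exp(8*x/5)/25) evaluated at B_t = 8*exp(8*B_t/5)/25
  diffusion = (2*exp(8*x/5)/5) evaluated at B_t = 2*exp(8*B_t/5)/5
Therefore d(exp(8*B_t/5)/4) = (8*exp(8*B_t/5)/25) dt + (2*exp(8*B_t/5)/5) dB_t.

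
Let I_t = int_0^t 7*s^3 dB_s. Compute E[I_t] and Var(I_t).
E[I_t] = 0; Var(I_t) = 7*t^7

The Itô integral of a deterministic integrand f(s) has mean 0 because each increment f(s) * (B_{s+ds} - B_s) has mean 0. By the Itô isometry:
  Var( int_0^t f(s) dB_s ) = E[ (int_0^t f(s) dB_s)^2 ] = int_0^t f(s)^2 ds.
Here f(s) = 7*s^3, so f(s)^2 = 49*s^6. Integrate:
  int_0^t (49*s^6) ds = 7*t^7.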